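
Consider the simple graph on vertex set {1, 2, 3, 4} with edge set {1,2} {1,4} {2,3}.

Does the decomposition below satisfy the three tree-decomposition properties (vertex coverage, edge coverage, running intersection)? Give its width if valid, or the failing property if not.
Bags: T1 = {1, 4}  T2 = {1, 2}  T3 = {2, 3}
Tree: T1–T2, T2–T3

Yes; width 1.

Every vertex of G appears in some bag (union = {1, 2, 3, 4}); every edge is covered by a bag; and for each vertex v the set of bags containing v is connected in the bag tree. The decomposition is therefore valid. The largest bag has 2 vertices, so the width is 1.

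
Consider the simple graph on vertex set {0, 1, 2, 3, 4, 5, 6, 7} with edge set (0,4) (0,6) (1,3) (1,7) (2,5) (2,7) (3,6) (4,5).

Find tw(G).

2

A width-2 tree decomposition is:
Bags: B1 = {2, 4, 5}  B2 = {0, 2, 4}  B3 = {0, 2, 6}  B4 = {2, 3, 6}  B5 = {1, 2, 3}  B6 = {1, 2, 7}
Tree: B1–B2, B2–B3, B3–B4, B4–B5, B5–B6
The largest bag has 3 vertices, giving width 2; this decomposition certifies tw(G) ≤ 2. For the lower bound, G contains the cycle 2–5–4–0–6–3–1–7–2, so G is not a forest; only forests have treewidth ≤ 1, hence tw(G) ≥ 2. Combining the bounds, tw(G) = 2.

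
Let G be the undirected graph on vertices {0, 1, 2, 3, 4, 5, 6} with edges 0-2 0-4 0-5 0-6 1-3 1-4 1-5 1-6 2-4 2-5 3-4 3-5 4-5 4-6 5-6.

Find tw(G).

3

A width-3 tree decomposition is:
Bags: B1 = {1, 3, 4, 5}  B2 = {1, 4, 5, 6}  B3 = {0, 4, 5, 6}  B4 = {0, 2, 4, 5}
Tree: B1–B2, B2–B3, B3–B4
Every bag has size at most 4, so the width is 4 − 1 = 3 and tw(G) ≤ 3. For the lower bound, the 4 vertices {0, 2, 4, 5} are pairwise adjacent, and any tree decomposition puts a clique entirely inside one bag — forcing width ≥ 3. Combining the bounds, tw(G) = 3.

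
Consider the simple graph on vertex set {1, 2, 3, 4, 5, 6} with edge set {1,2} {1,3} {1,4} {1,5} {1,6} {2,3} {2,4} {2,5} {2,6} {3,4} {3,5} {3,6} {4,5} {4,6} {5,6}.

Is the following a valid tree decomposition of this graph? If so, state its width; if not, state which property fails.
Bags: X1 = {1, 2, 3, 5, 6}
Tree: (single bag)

No — vertex 4 appears in no bag.

A tree decomposition must satisfy three properties: every vertex lies in some bag; for every edge, both endpoints lie together in some bag; and for every vertex, the bags containing it form a connected subtree. Here vertex 4 appears in no bag, so the decomposition is invalid.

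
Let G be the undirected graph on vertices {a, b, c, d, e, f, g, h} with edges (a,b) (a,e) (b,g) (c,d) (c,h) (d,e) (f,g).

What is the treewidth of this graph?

1

A width-1 tree decomposition is:
Bags: B1 = {c, h}  B2 = {c, d}  B3 = {d, e}  B4 = {a, e}  B5 = {a, b}  B6 = {b, g}  B7 = {f, g}
Tree: B1–B2, B2–B3, B3–B4, B4–B5, B5–B6, B6–B7
Each bag holds 2 vertices, so the decomposition has width 1, which upper-bounds the treewidth. Any graph with an edge has treewidth ≥ 1, and G has the edge h–c. Therefore the treewidth is 1.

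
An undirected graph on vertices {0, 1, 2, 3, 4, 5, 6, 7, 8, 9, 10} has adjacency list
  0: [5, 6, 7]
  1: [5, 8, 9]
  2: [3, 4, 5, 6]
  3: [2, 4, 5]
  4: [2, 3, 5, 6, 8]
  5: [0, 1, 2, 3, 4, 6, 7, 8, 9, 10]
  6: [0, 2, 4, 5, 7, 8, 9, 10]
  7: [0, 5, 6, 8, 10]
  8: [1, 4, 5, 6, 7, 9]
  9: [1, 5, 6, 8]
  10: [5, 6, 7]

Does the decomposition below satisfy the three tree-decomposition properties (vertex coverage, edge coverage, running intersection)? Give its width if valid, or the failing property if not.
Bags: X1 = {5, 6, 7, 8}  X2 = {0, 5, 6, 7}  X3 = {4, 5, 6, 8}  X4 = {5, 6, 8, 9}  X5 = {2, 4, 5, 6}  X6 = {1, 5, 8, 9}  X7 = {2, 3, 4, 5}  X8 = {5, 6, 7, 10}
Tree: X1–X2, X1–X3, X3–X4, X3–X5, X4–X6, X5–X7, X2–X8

Vertex coverage: the bags together contain {0, 1, 2, 3, 4, 5, 6, 7, 8, 9, 10}, the full vertex set. Edge coverage: each edge of G has both endpoints in at least one bag. Running intersection: for every vertex, the bags containing it form a connected subtree. All three properties hold, so this is a valid tree decomposition of width max|bag| − 1 = 3, and hence tw(G) ≤ 3.

Yes; width 3.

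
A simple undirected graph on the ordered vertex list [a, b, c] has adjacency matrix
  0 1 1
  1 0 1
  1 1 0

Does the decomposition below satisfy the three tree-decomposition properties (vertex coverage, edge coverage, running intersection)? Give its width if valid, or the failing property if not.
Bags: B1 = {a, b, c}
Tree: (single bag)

Yes; width 2.

Every vertex of G appears in some bag (union = {a, b, c}); every edge is covered by a bag; and for each vertex v the set of bags containing v is connected in the bag tree. The decomposition is therefore valid. The largest bag has 3 vertices, so the width is 2.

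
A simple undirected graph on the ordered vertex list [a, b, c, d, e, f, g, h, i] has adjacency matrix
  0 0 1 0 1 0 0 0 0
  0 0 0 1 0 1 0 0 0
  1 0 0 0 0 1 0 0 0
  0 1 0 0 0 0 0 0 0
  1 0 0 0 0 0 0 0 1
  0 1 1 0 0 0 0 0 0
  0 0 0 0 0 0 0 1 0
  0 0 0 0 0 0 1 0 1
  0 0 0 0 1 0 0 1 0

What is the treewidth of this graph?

A width-1 tree decomposition is:
Bags: B1 = {g, h}  B2 = {h, i}  B3 = {e, i}  B4 = {a, e}  B5 = {a, c}  B6 = {c, f}  B7 = {b, f}  B8 = {b, d}
Tree: B1–B2, B2–B3, B3–B4, B4–B5, B5–B6, B6–B7, B7–B8
Every bag has size at most 2, so the width is 2 − 1 = 1 and tw(G) ≤ 1. Any graph with an edge has treewidth ≥ 1, and G has the edge g–h. Hence tw(G) = 1 exactly.

1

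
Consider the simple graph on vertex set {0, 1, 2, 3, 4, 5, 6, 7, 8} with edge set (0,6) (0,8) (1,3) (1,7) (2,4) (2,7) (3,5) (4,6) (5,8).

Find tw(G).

A width-2 tree decomposition is:
Bags: B1 = {1, 3, 7}  B2 = {3, 5, 7}  B3 = {5, 7, 8}  B4 = {0, 7, 8}  B5 = {0, 6, 7}  B6 = {4, 6, 7}  B7 = {2, 4, 7}
Tree: B1–B2, B2–B3, B3–B4, B4–B5, B5–B6, B6–B7
Every bag has size at most 3, so the width is 3 − 1 = 2 and tw(G) ≤ 2. For the lower bound, G contains the cycle 7–1–3–5–8–0–6–4–2–7, so G is not a forest; only forests have treewidth ≤ 1, hence tw(G) ≥ 2. Therefore the treewidth is 2.

2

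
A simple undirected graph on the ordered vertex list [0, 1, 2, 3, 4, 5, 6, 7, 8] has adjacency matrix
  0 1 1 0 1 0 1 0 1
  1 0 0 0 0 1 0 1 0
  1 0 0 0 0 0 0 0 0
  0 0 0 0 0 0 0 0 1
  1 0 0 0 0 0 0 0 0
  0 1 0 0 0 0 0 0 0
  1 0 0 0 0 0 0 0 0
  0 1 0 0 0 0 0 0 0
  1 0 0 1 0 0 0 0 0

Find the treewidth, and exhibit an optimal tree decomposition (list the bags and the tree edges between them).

Every bag has size at most 2, so the width is 2 − 1 = 1 and tw(G) ≤ 1. Since G has at least one edge (e.g. 1–0), it is not an edgeless graph, so tw(G) ≥ 1. The upper and lower bounds meet at 1, so that is the treewidth.

Treewidth 1.
One such decomposition:
Bags: B1 = {0, 1}  B2 = {1, 7}  B3 = {0, 8}  B4 = {3, 8}  B5 = {0, 6}  B6 = {0, 2}  B7 = {1, 5}  B8 = {0, 4}
Tree: B1–B2, B1–B3, B3–B4, B3–B5, B1–B6, B2–B7, B6–B8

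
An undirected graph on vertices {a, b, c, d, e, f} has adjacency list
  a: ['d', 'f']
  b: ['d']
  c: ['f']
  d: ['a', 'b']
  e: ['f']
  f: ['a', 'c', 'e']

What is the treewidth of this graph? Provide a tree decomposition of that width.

Treewidth 1.
One optimal decomposition is:
Bags: B1 = {a, d}  B2 = {b, d}  B3 = {a, f}  B4 = {c, f}  B5 = {e, f}
Tree: B1–B2, B1–B3, B3–B4, B3–B5

Each bag holds 2 vertices, so the decomposition has width 1, which upper-bounds the treewidth. G has an edge, so its treewidth is at least 1. Hence tw(G) = 1 exactly.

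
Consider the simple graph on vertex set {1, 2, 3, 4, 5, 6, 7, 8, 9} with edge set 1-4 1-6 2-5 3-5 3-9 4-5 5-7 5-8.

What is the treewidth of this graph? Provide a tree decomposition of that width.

Treewidth 1.
One such decomposition:
Bags: B1 = {5, 7}  B2 = {2, 5}  B3 = {3, 5}  B4 = {4, 5}  B5 = {5, 8}  B6 = {1, 4}  B7 = {1, 6}  B8 = {3, 9}
Tree: B1–B2, B2–B3, B2–B4, B2–B5, B4–B6, B6–B7, B3–B8

Every bag has size at most 2, so the width is 2 − 1 = 1 and tw(G) ≤ 1. G has an edge, so its treewidth is at least 1. Combining the bounds, tw(G) = 1.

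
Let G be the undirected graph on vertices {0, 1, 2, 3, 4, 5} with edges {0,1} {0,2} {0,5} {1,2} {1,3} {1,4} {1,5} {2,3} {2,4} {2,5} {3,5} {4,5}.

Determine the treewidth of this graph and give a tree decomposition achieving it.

Every bag has size at most 4, so the width is 4 − 1 = 3 and tw(G) ≤ 3. On the other hand G contains the 4-clique {0, 1, 2, 5}. A clique must lie in a single bag of any decomposition, so no decomposition can have width below 3. Hence tw(G) = 3 exactly.

Treewidth 3.
Bags: B1 = {1, 2, 4, 5}  B2 = {0, 1, 2, 5}  B3 = {1, 2, 3, 5}
Tree: B1–B2, B2–B3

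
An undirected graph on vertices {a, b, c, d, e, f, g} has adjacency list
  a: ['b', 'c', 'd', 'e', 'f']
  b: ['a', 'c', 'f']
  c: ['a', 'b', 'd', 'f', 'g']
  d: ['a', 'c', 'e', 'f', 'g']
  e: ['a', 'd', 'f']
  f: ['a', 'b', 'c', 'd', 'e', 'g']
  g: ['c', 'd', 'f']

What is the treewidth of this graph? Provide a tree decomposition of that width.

Treewidth 3.
Bags: B1 = {a, c, d, f}  B2 = {a, d, e, f}  B3 = {c, d, f, g}  B4 = {a, b, c, f}
Tree: B1–B2, B1–B3, B1–B4

Each bag holds 4 vertices, so the decomposition has width 3, which upper-bounds the treewidth. Conversely, {a, d, e, f} is a clique of size 4, and the vertices of any clique must share a bag in every tree decomposition; so some bag has ≥ 4 vertices and tw(G) ≥ 3. Therefore the treewidth is 3.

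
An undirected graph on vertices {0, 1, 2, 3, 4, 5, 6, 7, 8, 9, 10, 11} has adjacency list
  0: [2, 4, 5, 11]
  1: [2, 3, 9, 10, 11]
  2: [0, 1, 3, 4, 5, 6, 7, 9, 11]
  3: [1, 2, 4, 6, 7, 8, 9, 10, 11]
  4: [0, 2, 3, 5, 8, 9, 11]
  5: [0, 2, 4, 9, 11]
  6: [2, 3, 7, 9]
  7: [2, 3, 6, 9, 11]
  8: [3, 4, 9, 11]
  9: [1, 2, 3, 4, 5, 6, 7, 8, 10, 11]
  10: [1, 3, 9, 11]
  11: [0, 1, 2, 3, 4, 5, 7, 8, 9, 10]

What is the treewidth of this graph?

A width-4 tree decomposition is:
Bags: B1 = {2, 3, 7, 9, 11}  B2 = {2, 3, 4, 9, 11}  B3 = {1, 2, 3, 9, 11}  B4 = {2, 4, 5, 9, 11}  B5 = {1, 3, 9, 10, 11}  B6 = {0, 2, 4, 5, 11}  B7 = {3, 4, 8, 9, 11}  B8 = {2, 3, 6, 7, 9}
Tree: B1–B2, B2–B3, B2–B4, B3–B5, B4–B6, B2–B7, B1–B8
The largest bag has 5 vertices, giving width 4; this decomposition certifies tw(G) ≤ 4. For the lower bound, the 5 vertices {0, 2, 4, 5, 11} are pairwise adjacent, and any tree decomposition puts a clique entirely inside one bag — forcing width ≥ 4. Hence tw(G) = 4 exactly.

4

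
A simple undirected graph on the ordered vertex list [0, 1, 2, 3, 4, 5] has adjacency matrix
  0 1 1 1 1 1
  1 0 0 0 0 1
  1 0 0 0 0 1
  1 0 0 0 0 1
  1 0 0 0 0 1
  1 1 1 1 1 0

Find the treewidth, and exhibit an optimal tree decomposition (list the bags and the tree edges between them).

Each bag holds 3 vertices, so the decomposition has width 2, which upper-bounds the treewidth. On the other hand G contains the 3-clique {0, 1, 5}. A clique must lie in a single bag of any decomposition, so no decomposition can have width below 2. Therefore the treewidth is 2.

Treewidth 2.
One optimal decomposition is:
Bags: B1 = {0, 4, 5}  B2 = {0, 1, 5}  B3 = {0, 3, 5}  B4 = {0, 2, 5}
Tree: B1–B2, B1–B3, B1–B4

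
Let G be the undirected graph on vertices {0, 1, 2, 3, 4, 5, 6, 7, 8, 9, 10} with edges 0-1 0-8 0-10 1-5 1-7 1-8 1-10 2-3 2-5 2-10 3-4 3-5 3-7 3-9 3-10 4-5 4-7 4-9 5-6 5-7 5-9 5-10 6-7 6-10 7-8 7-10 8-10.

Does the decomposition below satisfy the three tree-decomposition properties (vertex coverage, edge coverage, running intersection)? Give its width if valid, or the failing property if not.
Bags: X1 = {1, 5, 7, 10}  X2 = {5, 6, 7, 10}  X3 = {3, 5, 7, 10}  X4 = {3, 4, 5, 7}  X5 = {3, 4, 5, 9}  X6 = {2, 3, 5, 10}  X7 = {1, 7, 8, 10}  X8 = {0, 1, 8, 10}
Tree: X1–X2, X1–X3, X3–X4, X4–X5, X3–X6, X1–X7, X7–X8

Every vertex of G appears in some bag (union = {0, 1, 2, 3, 4, 5, 6, 7, 8, 9, 10}); every edge is covered by a bag; and for each vertex v the set of bags containing v is connected in the bag tree. The decomposition is therefore valid. The largest bag has 4 vertices, so the width is 3.

Yes; width 3.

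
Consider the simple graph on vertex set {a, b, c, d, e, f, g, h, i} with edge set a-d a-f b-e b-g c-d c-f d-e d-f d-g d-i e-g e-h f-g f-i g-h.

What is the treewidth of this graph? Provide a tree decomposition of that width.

The largest bag has 3 vertices, giving width 2; this decomposition certifies tw(G) ≤ 2. For the lower bound, the 3 vertices {d, e, g} are pairwise adjacent, and any tree decomposition puts a clique entirely inside one bag — forcing width ≥ 2. Combining the bounds, tw(G) = 2.

Treewidth 2.
One optimal decomposition is:
Bags: B1 = {d, e, g}  B2 = {d, f, g}  B3 = {a, d, f}  B4 = {b, e, g}  B5 = {d, f, i}  B6 = {c, d, f}  B7 = {e, g, h}
Tree: B1–B2, B2–B3, B1–B4, B3–B5, B3–B6, B1–B7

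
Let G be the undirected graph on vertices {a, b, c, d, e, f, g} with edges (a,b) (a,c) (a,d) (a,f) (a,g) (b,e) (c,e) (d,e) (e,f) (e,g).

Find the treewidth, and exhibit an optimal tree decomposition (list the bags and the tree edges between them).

Treewidth 2.
Bags: B1 = {a, d, e}  B2 = {a, b, e}  B3 = {a, c, e}  B4 = {a, e, f}  B5 = {a, e, g}
Tree: B1–B2, B2–B3, B3–B4, B4–B5

Each bag holds 3 vertices, so the decomposition has width 2, which upper-bounds the treewidth. For the lower bound, G contains the cycle a–d–e–b–a, so G is not a forest; only forests have treewidth ≤ 1, hence tw(G) ≥ 2. Hence tw(G) = 2 exactly.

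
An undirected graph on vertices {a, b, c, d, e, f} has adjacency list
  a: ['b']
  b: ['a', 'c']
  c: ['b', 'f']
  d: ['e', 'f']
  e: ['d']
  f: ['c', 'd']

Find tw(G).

1

A width-1 tree decomposition is:
Bags: B1 = {a, b}  B2 = {b, c}  B3 = {c, f}  B4 = {d, f}  B5 = {d, e}
Tree: B1–B2, B2–B3, B3–B4, B4–B5
Every bag has size at most 2, so the width is 2 − 1 = 1 and tw(G) ≤ 1. G has an edge, so its treewidth is at least 1. The upper and lower bounds meet at 1, so that is the treewidth.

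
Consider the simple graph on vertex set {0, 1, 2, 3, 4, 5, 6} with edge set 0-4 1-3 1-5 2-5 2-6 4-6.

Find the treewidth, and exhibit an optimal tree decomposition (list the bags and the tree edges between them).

Each bag holds 2 vertices, so the decomposition has width 1, which upper-bounds the treewidth. G has an edge, so its treewidth is at least 1. Therefore the treewidth is 1.

Treewidth 1.
One such decomposition:
Bags: B1 = {1, 3}  B2 = {1, 5}  B3 = {2, 5}  B4 = {2, 6}  B5 = {4, 6}  B6 = {0, 4}
Tree: B1–B2, B2–B3, B3–B4, B4–B5, B5–B6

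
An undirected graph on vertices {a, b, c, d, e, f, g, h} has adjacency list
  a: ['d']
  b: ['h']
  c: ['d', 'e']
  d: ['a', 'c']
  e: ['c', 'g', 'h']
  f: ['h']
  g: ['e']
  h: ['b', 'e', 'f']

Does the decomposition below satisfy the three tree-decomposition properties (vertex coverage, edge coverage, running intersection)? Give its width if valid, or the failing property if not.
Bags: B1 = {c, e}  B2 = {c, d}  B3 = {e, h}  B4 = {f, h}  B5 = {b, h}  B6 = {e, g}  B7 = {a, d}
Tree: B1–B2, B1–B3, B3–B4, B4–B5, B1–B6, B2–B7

Every vertex of G appears in some bag (union = {a, b, c, d, e, f, g, h}); every edge is covered by a bag; and for each vertex v the set of bags containing v is connected in the bag tree. The decomposition is therefore valid. The largest bag has 2 vertices, so the width is 1.

Yes; width 1.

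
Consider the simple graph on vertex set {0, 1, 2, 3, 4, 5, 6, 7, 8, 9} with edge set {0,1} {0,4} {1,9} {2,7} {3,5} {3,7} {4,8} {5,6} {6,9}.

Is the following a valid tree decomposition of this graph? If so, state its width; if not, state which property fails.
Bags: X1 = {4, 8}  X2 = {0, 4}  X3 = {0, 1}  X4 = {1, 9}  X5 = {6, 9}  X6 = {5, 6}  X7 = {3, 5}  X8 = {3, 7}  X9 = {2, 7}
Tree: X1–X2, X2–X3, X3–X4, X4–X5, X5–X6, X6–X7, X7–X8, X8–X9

Yes; width 1.

Vertex coverage: the bags together contain {0, 1, 2, 3, 4, 5, 6, 7, 8, 9}, the full vertex set. Edge coverage: each edge of G has both endpoints in at least one bag. Running intersection: for every vertex, the bags containing it form a connected subtree. All three properties hold, so this is a valid tree decomposition of width max|bag| − 1 = 1, and hence tw(G) ≤ 1.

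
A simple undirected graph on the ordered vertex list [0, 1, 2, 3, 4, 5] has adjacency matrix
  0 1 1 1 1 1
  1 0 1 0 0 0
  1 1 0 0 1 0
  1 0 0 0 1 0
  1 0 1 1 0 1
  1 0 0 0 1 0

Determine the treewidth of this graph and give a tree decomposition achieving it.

The largest bag has 3 vertices, giving width 2; this decomposition certifies tw(G) ≤ 2. On the other hand G contains the 3-clique {0, 1, 2}. A clique must lie in a single bag of any decomposition, so no decomposition can have width below 2. Therefore the treewidth is 2.

Treewidth 2.
One such decomposition:
Bags: B1 = {0, 3, 4}  B2 = {0, 2, 4}  B3 = {0, 1, 2}  B4 = {0, 4, 5}
Tree: B1–B2, B2–B3, B2–B4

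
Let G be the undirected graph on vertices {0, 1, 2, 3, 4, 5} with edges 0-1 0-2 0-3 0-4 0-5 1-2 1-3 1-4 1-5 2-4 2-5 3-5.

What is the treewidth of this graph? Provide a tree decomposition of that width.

Treewidth 3.
One optimal decomposition is:
Bags: B1 = {0, 1, 3, 5}  B2 = {0, 1, 2, 5}  B3 = {0, 1, 2, 4}
Tree: B1–B2, B2–B3

The largest bag has 4 vertices, giving width 3; this decomposition certifies tw(G) ≤ 3. For the lower bound, the 4 vertices {0, 1, 2, 4} are pairwise adjacent, and any tree decomposition puts a clique entirely inside one bag — forcing width ≥ 3. Therefore the treewidth is 3.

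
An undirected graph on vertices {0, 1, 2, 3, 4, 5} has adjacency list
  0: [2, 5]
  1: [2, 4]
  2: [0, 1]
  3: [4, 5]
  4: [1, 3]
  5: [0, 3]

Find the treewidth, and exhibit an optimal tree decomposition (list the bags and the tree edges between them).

Treewidth 2.
Bags: B1 = {0, 2, 5}  B2 = {1, 2, 5}  B3 = {1, 4, 5}  B4 = {3, 4, 5}
Tree: B1–B2, B2–B3, B3–B4

Each bag holds 3 vertices, so the decomposition has width 2, which upper-bounds the treewidth. Since 5–0–2–1–4–3–5 is a cycle in G, G is not acyclic. Forests are exactly the graphs of treewidth ≤ 1, so tw(G) ≥ 2. Therefore the treewidth is 2.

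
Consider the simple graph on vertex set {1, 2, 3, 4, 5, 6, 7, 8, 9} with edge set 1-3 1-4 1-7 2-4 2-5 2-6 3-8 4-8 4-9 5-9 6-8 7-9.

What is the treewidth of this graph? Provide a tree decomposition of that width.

Each bag holds 4 vertices, so the decomposition has width 3, which upper-bounds the treewidth. For the lower bound: the 4 vertex sets {1,3,7}, {8}, {4}, {2,5,6,9} are disjoint, each induces a connected subgraph, and every pair is joined by at least one edge of G. Contracting each set to a single vertex therefore yields K_{4} as a minor, and since treewidth is minor-monotone, tw(G) ≥ tw(K_{4}) = 3. Hence tw(G) = 3 exactly.

Treewidth 3.
Bags: B1 = {1, 3, 7, 8}  B2 = {1, 4, 7, 8}  B3 = {4, 7, 8, 9}  B4 = {4, 6, 8, 9}  B5 = {2, 4, 6, 9}  B6 = {2, 5, 6, 9}
Tree: B1–B2, B2–B3, B3–B4, B4–B5, B5–B6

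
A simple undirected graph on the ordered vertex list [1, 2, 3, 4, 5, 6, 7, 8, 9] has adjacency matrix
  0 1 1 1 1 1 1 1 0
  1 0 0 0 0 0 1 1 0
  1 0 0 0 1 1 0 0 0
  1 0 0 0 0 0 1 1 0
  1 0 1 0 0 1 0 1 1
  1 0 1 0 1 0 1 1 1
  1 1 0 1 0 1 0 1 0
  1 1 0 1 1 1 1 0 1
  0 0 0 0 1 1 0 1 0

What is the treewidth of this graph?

A width-3 tree decomposition is:
Bags: B1 = {1, 6, 7, 8}  B2 = {1, 5, 6, 8}  B3 = {1, 4, 7, 8}  B4 = {1, 3, 5, 6}  B5 = {1, 2, 7, 8}  B6 = {5, 6, 8, 9}
Tree: B1–B2, B1–B3, B2–B4, B3–B5, B2–B6
The largest bag has 4 vertices, giving width 3; this decomposition certifies tw(G) ≤ 3. Conversely, {1, 5, 6, 8} is a clique of size 4, and the vertices of any clique must share a bag in every tree decomposition; so some bag has ≥ 4 vertices and tw(G) ≥ 3. The upper and lower bounds meet at 3, so that is the treewidth.

3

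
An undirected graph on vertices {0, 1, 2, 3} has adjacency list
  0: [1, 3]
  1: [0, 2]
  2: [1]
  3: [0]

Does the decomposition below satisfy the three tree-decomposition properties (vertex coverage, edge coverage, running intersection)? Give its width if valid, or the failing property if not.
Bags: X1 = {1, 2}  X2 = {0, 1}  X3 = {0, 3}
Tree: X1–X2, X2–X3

Every vertex of G appears in some bag (union = {0, 1, 2, 3}); every edge is covered by a bag; and for each vertex v the set of bags containing v is connected in the bag tree. The decomposition is therefore valid. The largest bag has 2 vertices, so the width is 1.

Yes; width 1.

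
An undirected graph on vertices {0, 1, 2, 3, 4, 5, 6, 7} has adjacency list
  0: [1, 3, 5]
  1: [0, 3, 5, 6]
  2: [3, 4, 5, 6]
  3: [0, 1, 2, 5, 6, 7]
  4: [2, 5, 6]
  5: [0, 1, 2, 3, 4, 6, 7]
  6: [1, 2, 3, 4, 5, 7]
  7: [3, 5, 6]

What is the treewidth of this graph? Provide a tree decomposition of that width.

Treewidth 3.
One optimal decomposition is:
Bags: B1 = {3, 5, 6, 7}  B2 = {1, 3, 5, 6}  B3 = {0, 1, 3, 5}  B4 = {2, 3, 5, 6}  B5 = {2, 4, 5, 6}
Tree: B1–B2, B2–B3, B1–B4, B4–B5

Every bag has size at most 4, so the width is 4 − 1 = 3 and tw(G) ≤ 3. On the other hand G contains the 4-clique {0, 1, 3, 5}. A clique must lie in a single bag of any decomposition, so no decomposition can have width below 3. The upper and lower bounds meet at 3, so that is the treewidth.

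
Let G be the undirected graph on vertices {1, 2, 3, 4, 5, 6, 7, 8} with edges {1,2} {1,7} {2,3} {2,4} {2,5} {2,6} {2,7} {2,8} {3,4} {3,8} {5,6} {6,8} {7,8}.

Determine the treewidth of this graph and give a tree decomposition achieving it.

The largest bag has 3 vertices, giving width 2; this decomposition certifies tw(G) ≤ 2. Conversely, {2, 3, 8} is a clique of size 3, and the vertices of any clique must share a bag in every tree decomposition; so some bag has ≥ 3 vertices and tw(G) ≥ 2. Combining the bounds, tw(G) = 2.

Treewidth 2.
One such decomposition:
Bags: B1 = {2, 6, 8}  B2 = {2, 3, 8}  B3 = {2, 5, 6}  B4 = {2, 3, 4}  B5 = {2, 7, 8}  B6 = {1, 2, 7}
Tree: B1–B2, B1–B3, B2–B4, B1–B5, B5–B6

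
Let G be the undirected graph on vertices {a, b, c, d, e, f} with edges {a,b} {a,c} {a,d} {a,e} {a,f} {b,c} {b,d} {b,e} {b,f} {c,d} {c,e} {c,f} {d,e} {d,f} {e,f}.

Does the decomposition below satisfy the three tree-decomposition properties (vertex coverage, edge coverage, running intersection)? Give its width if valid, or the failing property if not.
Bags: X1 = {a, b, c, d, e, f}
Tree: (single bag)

Checking the three conditions: (i) the bags cover all of {a, b, c, d, e, f}; (ii) for each edge, some bag contains both endpoints; (iii) the bags containing any fixed vertex form a subtree. All hold, so the decomposition is valid with width 6 − 1 = 5.

Yes; width 5.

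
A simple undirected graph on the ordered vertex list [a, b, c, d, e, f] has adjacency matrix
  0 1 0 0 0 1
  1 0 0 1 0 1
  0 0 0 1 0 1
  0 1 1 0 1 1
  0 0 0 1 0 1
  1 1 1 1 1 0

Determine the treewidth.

2

A width-2 tree decomposition is:
Bags: B1 = {b, d, f}  B2 = {a, b, f}  B3 = {c, d, f}  B4 = {d, e, f}
Tree: B1–B2, B1–B3, B3–B4
Every bag has size at most 3, so the width is 3 − 1 = 2 and tw(G) ≤ 2. On the other hand G contains the 3-clique {d, e, f}. A clique must lie in a single bag of any decomposition, so no decomposition can have width below 2. Hence tw(G) = 2 exactly.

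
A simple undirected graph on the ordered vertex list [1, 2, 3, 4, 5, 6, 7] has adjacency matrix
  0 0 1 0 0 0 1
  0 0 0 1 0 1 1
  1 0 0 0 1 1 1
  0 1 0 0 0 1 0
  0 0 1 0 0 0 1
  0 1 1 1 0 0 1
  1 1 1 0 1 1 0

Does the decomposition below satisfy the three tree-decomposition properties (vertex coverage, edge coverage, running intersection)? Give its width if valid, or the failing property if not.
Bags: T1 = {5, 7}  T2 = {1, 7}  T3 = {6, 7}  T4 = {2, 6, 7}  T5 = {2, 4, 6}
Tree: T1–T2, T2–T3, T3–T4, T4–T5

A tree decomposition must satisfy three properties: every vertex lies in some bag; for every edge, both endpoints lie together in some bag; and for every vertex, the bags containing it form a connected subtree. Here vertex 3 appears in no bag, so the decomposition is invalid.

No — vertex 3 appears in no bag.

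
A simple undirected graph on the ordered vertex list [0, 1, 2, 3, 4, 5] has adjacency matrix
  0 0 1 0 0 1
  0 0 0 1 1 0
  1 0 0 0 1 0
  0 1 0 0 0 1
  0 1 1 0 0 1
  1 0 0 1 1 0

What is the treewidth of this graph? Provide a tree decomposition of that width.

Treewidth 2.
One such decomposition:
Bags: B1 = {0, 2, 5}  B2 = {2, 4, 5}  B3 = {3, 4, 5}  B4 = {1, 3, 4}
Tree: B1–B2, B2–B3, B3–B4

Each bag holds 3 vertices, so the decomposition has width 2, which upper-bounds the treewidth. For the lower bound, G contains the cycle 0–2–4–5–0, so G is not a forest; only forests have treewidth ≤ 1, hence tw(G) ≥ 2. Combining the bounds, tw(G) = 2.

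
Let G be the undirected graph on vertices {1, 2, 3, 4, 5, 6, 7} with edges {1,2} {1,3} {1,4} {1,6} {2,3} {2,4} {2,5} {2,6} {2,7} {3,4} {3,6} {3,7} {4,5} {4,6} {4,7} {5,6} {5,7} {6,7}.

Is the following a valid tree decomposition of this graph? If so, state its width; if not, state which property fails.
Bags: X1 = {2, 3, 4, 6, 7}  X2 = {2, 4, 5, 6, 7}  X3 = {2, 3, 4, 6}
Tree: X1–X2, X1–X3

A tree decomposition must satisfy three properties: every vertex lies in some bag; for every edge, both endpoints lie together in some bag; and for every vertex, the bags containing it form a connected subtree. Here vertex 1 appears in no bag, so the decomposition is invalid.

No — vertex 1 appears in no bag.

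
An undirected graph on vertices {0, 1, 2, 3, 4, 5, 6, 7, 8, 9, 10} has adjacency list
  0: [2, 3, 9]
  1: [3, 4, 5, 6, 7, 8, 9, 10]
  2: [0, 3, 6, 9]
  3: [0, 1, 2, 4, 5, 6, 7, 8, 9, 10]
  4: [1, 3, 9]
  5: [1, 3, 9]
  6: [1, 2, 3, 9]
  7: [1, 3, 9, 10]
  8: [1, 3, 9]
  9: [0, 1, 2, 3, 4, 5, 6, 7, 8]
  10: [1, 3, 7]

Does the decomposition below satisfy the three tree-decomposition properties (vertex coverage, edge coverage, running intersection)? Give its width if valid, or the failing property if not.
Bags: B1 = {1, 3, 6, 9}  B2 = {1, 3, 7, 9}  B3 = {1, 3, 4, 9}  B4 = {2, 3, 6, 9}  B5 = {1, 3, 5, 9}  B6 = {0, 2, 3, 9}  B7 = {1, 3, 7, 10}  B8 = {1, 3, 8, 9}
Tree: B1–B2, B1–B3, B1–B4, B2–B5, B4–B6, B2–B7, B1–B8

Vertex coverage: the bags together contain {0, 1, 2, 3, 4, 5, 6, 7, 8, 9, 10}, the full vertex set. Edge coverage: each edge of G has both endpoints in at least one bag. Running intersection: for every vertex, the bags containing it form a connected subtree. All three properties hold, so this is a valid tree decomposition of width max|bag| − 1 = 3, and hence tw(G) ≤ 3.

Yes; width 3.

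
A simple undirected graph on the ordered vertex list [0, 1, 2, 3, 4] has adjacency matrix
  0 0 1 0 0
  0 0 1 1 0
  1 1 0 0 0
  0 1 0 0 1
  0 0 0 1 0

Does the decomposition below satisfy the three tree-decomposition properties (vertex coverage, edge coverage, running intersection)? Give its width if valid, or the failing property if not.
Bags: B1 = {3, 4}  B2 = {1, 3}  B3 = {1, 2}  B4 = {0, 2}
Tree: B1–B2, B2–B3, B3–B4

Yes; width 1.

Checking the three conditions: (i) the bags cover all of {0, 1, 2, 3, 4}; (ii) for each edge, some bag contains both endpoints; (iii) the bags containing any fixed vertex form a subtree. All hold, so the decomposition is valid with width 2 − 1 = 1.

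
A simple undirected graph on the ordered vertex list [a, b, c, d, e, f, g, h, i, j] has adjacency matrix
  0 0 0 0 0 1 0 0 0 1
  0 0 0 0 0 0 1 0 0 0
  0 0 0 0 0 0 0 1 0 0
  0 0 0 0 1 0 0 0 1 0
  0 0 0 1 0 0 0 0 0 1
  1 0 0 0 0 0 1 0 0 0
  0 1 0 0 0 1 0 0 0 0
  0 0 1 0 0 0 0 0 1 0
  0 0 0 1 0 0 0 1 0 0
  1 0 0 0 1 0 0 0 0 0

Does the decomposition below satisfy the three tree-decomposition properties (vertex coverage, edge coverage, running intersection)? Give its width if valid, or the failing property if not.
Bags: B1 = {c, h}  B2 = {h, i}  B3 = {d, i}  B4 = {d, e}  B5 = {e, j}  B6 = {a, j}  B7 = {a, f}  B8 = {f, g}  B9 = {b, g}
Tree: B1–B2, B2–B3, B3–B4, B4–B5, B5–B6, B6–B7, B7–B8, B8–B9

Every vertex of G appears in some bag (union = {a, b, c, d, e, f, g, h, i, j}); every edge is covered by a bag; and for each vertex v the set of bags containing v is connected in the bag tree. The decomposition is therefore valid. The largest bag has 2 vertices, so the width is 1.

Yes; width 1.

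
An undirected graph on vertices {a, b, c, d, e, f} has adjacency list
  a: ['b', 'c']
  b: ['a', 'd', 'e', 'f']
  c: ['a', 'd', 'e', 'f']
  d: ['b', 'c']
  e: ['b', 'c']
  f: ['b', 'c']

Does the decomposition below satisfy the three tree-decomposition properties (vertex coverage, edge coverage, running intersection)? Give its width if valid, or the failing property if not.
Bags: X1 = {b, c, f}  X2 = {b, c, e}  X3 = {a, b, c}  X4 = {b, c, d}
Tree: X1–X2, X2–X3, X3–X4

Yes; width 2.

Vertex coverage: the bags together contain {a, b, c, d, e, f}, the full vertex set. Edge coverage: each edge of G has both endpoints in at least one bag. Running intersection: for every vertex, the bags containing it form a connected subtree. All three properties hold, so this is a valid tree decomposition of width max|bag| − 1 = 2, and hence tw(G) ≤ 2.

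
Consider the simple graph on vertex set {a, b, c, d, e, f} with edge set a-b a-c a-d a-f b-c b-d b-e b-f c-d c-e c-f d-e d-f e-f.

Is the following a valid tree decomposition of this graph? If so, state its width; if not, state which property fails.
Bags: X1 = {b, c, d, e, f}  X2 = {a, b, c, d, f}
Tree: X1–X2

Yes; width 4.

Vertex coverage: the bags together contain {a, b, c, d, e, f}, the full vertex set. Edge coverage: each edge of G has both endpoints in at least one bag. Running intersection: for every vertex, the bags containing it form a connected subtree. All three properties hold, so this is a valid tree decomposition of width max|bag| − 1 = 4, and hence tw(G) ≤ 4.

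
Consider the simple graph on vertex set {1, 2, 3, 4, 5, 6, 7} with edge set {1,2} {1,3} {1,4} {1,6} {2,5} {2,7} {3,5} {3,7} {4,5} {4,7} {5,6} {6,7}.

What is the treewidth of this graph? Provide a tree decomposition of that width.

Each bag holds 4 vertices, so the decomposition has width 3, which upper-bounds the treewidth. For the lower bound: the 4 vertex sets {6,7}, {1,2}, {5}, {4} are disjoint, each induces a connected subgraph, and every pair is joined by at least one edge of G. Contracting each set to a single vertex therefore yields K_{4} as a minor, and since treewidth is minor-monotone, tw(G) ≥ tw(K_{4}) = 3. Hence tw(G) = 3 exactly.

Treewidth 3.
Bags: B1 = {1, 5, 6, 7}  B2 = {1, 2, 5, 7}  B3 = {1, 4, 5, 7}  B4 = {1, 3, 5, 7}
Tree: B1–B2, B2–B3, B3–B4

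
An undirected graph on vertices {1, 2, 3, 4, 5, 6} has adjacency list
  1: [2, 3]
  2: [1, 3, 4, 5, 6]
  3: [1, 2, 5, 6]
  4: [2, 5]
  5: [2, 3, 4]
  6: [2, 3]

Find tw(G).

2

A width-2 tree decomposition is:
Bags: B1 = {2, 3, 6}  B2 = {2, 3, 5}  B3 = {2, 4, 5}  B4 = {1, 2, 3}
Tree: B1–B2, B2–B3, B1–B4
Each bag holds 3 vertices, so the decomposition has width 2, which upper-bounds the treewidth. For the lower bound, the 3 vertices {1, 2, 3} are pairwise adjacent, and any tree decomposition puts a clique entirely inside one bag — forcing width ≥ 2. Therefore the treewidth is 2.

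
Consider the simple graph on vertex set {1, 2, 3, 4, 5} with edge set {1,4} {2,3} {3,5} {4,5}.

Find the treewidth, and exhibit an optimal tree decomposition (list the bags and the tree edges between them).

Treewidth 1.
One optimal decomposition is:
Bags: B1 = {2, 3}  B2 = {3, 5}  B3 = {4, 5}  B4 = {1, 4}
Tree: B1–B2, B2–B3, B3–B4

Each bag holds 2 vertices, so the decomposition has width 1, which upper-bounds the treewidth. Since G has at least one edge (e.g. 3–2), it is not an edgeless graph, so tw(G) ≥ 1. Combining the bounds, tw(G) = 1.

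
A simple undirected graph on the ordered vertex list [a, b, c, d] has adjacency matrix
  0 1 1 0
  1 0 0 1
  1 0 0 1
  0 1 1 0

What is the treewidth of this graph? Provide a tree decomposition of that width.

Treewidth 2.
Bags: B1 = {a, b, d}  B2 = {a, c, d}
Tree: B1–B2

Every bag has size at most 3, so the width is 3 − 1 = 2 and tw(G) ≤ 2. The edges d–b–a–c–d form a cycle, so G is not a tree and its treewidth is at least 2. Therefore the treewidth is 2.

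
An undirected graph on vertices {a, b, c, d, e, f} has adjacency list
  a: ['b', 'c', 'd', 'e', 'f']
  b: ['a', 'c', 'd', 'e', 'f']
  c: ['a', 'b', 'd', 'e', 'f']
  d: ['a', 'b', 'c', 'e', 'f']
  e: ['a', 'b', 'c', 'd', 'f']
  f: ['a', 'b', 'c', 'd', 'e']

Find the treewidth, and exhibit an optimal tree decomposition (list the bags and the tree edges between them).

With just one bag of size 6, the width is 6 − 1 = 5, so tw(G) ≤ 5. For the lower bound, the 6 vertices {a, b, c, d, e, f} are pairwise adjacent, and any tree decomposition puts a clique entirely inside one bag — forcing width ≥ 5. Combining the bounds, tw(G) = 5.

Treewidth 5.
One such decomposition:
Bags: B1 = {a, b, c, d, e, f}
Tree: (single bag)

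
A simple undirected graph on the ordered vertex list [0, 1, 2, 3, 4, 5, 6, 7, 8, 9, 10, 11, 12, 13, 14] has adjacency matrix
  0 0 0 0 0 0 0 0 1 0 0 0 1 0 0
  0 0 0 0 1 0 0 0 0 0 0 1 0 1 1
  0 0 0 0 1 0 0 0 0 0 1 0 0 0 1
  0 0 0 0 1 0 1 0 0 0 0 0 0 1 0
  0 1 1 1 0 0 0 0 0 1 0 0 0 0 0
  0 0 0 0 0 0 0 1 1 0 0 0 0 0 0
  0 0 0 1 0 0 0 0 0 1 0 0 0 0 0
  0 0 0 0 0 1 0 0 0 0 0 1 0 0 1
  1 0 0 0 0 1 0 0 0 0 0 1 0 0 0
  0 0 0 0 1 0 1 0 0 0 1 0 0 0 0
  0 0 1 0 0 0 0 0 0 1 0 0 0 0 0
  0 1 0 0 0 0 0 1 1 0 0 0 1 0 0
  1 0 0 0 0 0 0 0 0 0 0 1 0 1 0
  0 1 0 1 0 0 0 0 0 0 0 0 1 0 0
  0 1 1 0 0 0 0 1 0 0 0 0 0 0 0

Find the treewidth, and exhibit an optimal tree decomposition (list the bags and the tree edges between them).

Treewidth 3.
One such decomposition:
Bags: B1 = {0, 5, 7, 8}  B2 = {0, 7, 8, 11}  B3 = {0, 7, 11, 12}  B4 = {7, 11, 12, 14}  B5 = {1, 11, 12, 14}  B6 = {1, 12, 13, 14}  B7 = {1, 2, 13, 14}  B8 = {1, 2, 4, 13}  B9 = {2, 3, 4, 13}  B10 = {2, 3, 4, 10}  B11 = {3, 4, 9, 10}  B12 = {3, 6, 9, 10}
Tree: B1–B2, B2–B3, B3–B4, B4–B5, B5–B6, B6–B7, B7–B8, B8–B9, B9–B10, B10–B11, B11–B12

Each bag holds 4 vertices, so the decomposition has width 3, which upper-bounds the treewidth. For the lower bound: the 4 vertex sets {0,5,8}, {7}, {11}, {1,12,13,14} are disjoint, each induces a connected subgraph, and every pair is joined by at least one edge of G. Contracting each set to a single vertex therefore yields K_{4} as a minor, and since treewidth is minor-monotone, tw(G) ≥ tw(K_{4}) = 3. Combining the bounds, tw(G) = 3.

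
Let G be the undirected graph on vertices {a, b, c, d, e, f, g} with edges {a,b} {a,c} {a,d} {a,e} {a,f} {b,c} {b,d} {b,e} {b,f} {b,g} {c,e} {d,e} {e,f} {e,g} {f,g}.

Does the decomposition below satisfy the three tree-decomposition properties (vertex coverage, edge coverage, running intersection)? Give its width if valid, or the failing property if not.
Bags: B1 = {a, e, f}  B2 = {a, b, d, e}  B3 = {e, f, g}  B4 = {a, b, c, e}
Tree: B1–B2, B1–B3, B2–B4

No — edge (b,f) lies in no bag.

A tree decomposition must satisfy three properties: every vertex lies in some bag; for every edge, both endpoints lie together in some bag; and for every vertex, the bags containing it form a connected subtree. Here edge (b,f) lies in no bag, so the decomposition is invalid.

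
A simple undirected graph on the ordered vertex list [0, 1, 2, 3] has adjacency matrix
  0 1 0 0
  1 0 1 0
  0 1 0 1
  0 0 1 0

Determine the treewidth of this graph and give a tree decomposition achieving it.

Each bag holds 2 vertices, so the decomposition has width 1, which upper-bounds the treewidth. Since G has at least one edge (e.g. 1–2), it is not an edgeless graph, so tw(G) ≥ 1. Combining the bounds, tw(G) = 1.

Treewidth 1.
One optimal decomposition is:
Bags: B1 = {1, 2}  B2 = {0, 1}  B3 = {2, 3}
Tree: B1–B2, B1–B3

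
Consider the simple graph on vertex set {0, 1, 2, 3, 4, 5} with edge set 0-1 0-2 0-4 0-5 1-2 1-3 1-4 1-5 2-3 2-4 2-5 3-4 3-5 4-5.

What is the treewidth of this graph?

4

A width-4 tree decomposition is:
Bags: B1 = {0, 1, 2, 4, 5}  B2 = {1, 2, 3, 4, 5}
Tree: B1–B2
Each bag holds 5 vertices, so the decomposition has width 4, which upper-bounds the treewidth. On the other hand G contains the 5-clique {0, 1, 2, 4, 5}. A clique must lie in a single bag of any decomposition, so no decomposition can have width below 4. Therefore the treewidth is 4.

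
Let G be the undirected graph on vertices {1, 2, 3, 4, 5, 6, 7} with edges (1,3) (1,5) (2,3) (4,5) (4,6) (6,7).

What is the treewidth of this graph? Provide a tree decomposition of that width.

The largest bag has 2 vertices, giving width 1; this decomposition certifies tw(G) ≤ 1. G has an edge, so its treewidth is at least 1. Hence tw(G) = 1 exactly.

Treewidth 1.
One such decomposition:
Bags: B1 = {6, 7}  B2 = {4, 6}  B3 = {4, 5}  B4 = {1, 5}  B5 = {1, 3}  B6 = {2, 3}
Tree: B1–B2, B2–B3, B3–B4, B4–B5, B5–B6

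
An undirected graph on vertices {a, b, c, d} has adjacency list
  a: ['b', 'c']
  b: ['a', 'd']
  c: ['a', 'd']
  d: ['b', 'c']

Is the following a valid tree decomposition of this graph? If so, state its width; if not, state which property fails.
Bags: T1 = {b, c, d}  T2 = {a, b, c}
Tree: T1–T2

Yes; width 2.

Vertex coverage: the bags together contain {a, b, c, d}, the full vertex set. Edge coverage: each edge of G has both endpoints in at least one bag. Running intersection: for every vertex, the bags containing it form a connected subtree. All three properties hold, so this is a valid tree decomposition of width max|bag| − 1 = 2, and hence tw(G) ≤ 2.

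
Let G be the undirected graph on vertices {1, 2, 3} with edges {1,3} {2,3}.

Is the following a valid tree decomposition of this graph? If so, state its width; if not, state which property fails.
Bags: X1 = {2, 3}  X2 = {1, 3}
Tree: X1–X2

Yes; width 1.

Checking the three conditions: (i) the bags cover all of {1, 2, 3}; (ii) for each edge, some bag contains both endpoints; (iii) the bags containing any fixed vertex form a subtree. All hold, so the decomposition is valid with width 2 − 1 = 1.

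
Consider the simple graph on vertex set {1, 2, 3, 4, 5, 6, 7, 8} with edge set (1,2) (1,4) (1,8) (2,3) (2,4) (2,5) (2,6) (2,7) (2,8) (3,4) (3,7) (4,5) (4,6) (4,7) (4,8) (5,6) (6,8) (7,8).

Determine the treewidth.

A width-3 tree decomposition is:
Bags: B1 = {2, 4, 7, 8}  B2 = {1, 2, 4, 8}  B3 = {2, 3, 4, 7}  B4 = {2, 4, 6, 8}  B5 = {2, 4, 5, 6}
Tree: B1–B2, B1–B3, B1–B4, B4–B5
Each bag holds 4 vertices, so the decomposition has width 3, which upper-bounds the treewidth. For the lower bound, the 4 vertices {1, 2, 4, 8} are pairwise adjacent, and any tree decomposition puts a clique entirely inside one bag — forcing width ≥ 3. Combining the bounds, tw(G) = 3.

3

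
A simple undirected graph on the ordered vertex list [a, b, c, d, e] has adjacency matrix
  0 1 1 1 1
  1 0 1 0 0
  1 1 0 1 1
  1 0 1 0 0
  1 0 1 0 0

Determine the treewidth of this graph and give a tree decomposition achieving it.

Treewidth 2.
One optimal decomposition is:
Bags: B1 = {a, c, e}  B2 = {a, b, c}  B3 = {a, c, d}
Tree: B1–B2, B2–B3

Every bag has size at most 3, so the width is 3 − 1 = 2 and tw(G) ≤ 2. Conversely, {a, c, d} is a clique of size 3, and the vertices of any clique must share a bag in every tree decomposition; so some bag has ≥ 3 vertices and tw(G) ≥ 2. Combining the bounds, tw(G) = 2.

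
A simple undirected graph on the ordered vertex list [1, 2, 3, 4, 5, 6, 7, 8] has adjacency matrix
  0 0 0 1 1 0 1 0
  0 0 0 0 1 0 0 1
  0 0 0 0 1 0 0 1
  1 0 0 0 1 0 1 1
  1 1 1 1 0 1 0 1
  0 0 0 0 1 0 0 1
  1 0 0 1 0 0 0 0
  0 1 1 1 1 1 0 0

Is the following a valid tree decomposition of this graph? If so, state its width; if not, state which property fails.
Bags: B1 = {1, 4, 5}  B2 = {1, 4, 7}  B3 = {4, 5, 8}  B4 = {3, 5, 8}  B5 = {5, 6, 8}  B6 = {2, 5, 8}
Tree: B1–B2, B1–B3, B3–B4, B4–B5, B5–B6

Yes; width 2.

Checking the three conditions: (i) the bags cover all of {1, 2, 3, 4, 5, 6, 7, 8}; (ii) for each edge, some bag contains both endpoints; (iii) the bags containing any fixed vertex form a subtree. All hold, so the decomposition is valid with width 3 − 1 = 2.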